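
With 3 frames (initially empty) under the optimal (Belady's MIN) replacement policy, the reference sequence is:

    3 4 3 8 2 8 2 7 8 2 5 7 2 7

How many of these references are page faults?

6

3: miss, frames [3]
4: miss, frames [3, 4]
3: hit
8: miss, frames [3, 4, 8]
2: miss, evict 4, frames [3, 8, 2]
8: hit
2: hit
7: miss, evict 3, frames [8, 2, 7]
8: hit
2: hit
5: miss, evict 8, frames [2, 7, 5]
7: hit
2: hit
7: hit
Page faults: 6.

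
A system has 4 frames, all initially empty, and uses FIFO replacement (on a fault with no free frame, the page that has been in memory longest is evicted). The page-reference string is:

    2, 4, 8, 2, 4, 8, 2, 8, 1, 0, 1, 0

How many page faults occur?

2: miss, frames {2}
4: miss, frames {2,4}
8: miss, frames {2,4,8}
2: hit
4: hit
8: hit
2: hit
8: hit
1: miss, frames {2,4,8,1}
0: miss, evict 2, frames {4,8,1,0}
1: hit
0: hit
Page faults: 5.

5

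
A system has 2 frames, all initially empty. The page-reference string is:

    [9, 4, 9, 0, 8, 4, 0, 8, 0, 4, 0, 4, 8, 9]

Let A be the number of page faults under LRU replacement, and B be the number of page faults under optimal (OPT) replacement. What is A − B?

Under LRU: F F . F F F F F . F . . F F → 10 faults.
Under OPT: F F . F F . F . . F . . F F → 8 faults.
A − B = 10 − 8 = 2.

2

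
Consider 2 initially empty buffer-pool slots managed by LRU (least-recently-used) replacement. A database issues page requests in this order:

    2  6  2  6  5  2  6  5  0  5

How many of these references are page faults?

2 -> miss, frames [2]
6 -> miss, frames [2, 6]
2 -> hit
6 -> hit
5 -> miss, evict 2, frames [6, 5]
2 -> miss, evict 6, frames [5, 2]
6 -> miss, evict 5, frames [2, 6]
5 -> miss, evict 2, frames [6, 5]
0 -> miss, evict 6, frames [5, 0]
5 -> hit
Page faults: 7.

7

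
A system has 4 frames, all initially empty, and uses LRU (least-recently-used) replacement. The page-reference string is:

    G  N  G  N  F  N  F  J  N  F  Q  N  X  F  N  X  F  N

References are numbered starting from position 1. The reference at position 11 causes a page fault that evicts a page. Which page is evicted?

G

pos 1: G → miss, frames {G}
pos 2: N → miss, frames {G,N}
pos 3: G → hit
pos 4: N → hit
pos 5: F → miss, frames {G,N,F}
pos 6: N → hit
pos 7: F → hit
pos 8: J → miss, frames {G,N,F,J}
pos 9: N → hit
pos 10: F → hit
pos 11: Q → miss, evict G, frames {J,N,F,Q}
At position 11, page G is evicted.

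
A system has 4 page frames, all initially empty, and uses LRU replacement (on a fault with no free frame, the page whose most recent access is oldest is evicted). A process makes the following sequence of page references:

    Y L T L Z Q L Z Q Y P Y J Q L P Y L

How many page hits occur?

7

Y: miss, frames {Y}
L: miss, frames {Y,L}
T: miss, frames {Y,L,T}
L: hit
Z: miss, frames {Y,T,L,Z}
Q: miss, evict Y, frames {T,L,Z,Q}
L: hit
Z: hit
Q: hit
Y: miss, evict T, frames {L,Z,Q,Y}
P: miss, evict L, frames {Z,Q,Y,P}
Y: hit
J: miss, evict Z, frames {Q,P,Y,J}
Q: hit
L: miss, evict P, frames {Y,J,Q,L}
P: miss, evict Y, frames {J,Q,L,P}
Y: miss, evict J, frames {Q,L,P,Y}
L: hit
Hits: 7.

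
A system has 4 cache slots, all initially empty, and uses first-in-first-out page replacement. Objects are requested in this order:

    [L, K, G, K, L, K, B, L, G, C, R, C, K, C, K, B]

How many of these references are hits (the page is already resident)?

9

L: miss, frames (L)
K: miss, frames (L K)
G: miss, frames (L K G)
K: hit
L: hit
K: hit
B: miss, frames (L K G B)
L: hit
G: hit
C: miss, evict L, frames (K G B C)
R: miss, evict K, frames (G B C R)
C: hit
K: miss, evict G, frames (B C R K)
C: hit
K: hit
B: hit
Hits: 9.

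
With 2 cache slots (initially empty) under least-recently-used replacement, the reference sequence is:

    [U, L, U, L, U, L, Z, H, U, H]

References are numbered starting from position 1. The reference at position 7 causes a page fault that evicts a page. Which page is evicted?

U

pos 1: U → fault, frames [U]
pos 2: L → fault, frames [U, L]
pos 3: U → hit
pos 4: L → hit
pos 5: U → hit
pos 6: L → hit
pos 7: Z → fault, evict U, frames [L, Z]
At position 7, page U is evicted.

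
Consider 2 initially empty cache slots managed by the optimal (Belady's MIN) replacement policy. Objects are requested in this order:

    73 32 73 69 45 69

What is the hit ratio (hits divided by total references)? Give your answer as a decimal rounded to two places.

73: fault, frames (73)
32: fault, frames (73 32)
73: hit
69: fault, evict 32, frames (73 69)
45: fault, evict 73, frames (69 45)
69: hit
Hits: 2 of 6 references → 2/6 = 0.3333.

0.33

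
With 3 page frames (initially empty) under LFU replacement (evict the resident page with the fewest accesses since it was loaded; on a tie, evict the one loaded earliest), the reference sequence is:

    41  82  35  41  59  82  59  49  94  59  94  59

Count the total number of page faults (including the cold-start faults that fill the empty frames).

41 -> fault, frames {41}
82 -> fault, frames {41,82}
35 -> fault, frames {41,82,35}
41 -> hit
59 -> fault, evict 82, frames {41,35,59}
82 -> fault, evict 35, frames {41,59,82}
59 -> hit
49 -> fault, evict 82, frames {41,59,49}
94 -> fault, evict 49, frames {41,59,94}
59 -> hit
94 -> hit
59 -> hit
Page faults: 7.

7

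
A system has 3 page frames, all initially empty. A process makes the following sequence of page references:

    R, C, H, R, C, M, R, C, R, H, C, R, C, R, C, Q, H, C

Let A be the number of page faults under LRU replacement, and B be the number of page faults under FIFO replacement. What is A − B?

-1

Under LRU: F F F . . F . . . F . . . . . F F . → 7 faults.
Under FIFO: F F F . . F F F . F . . . . . F . . → 8 faults.
A − B = 7 − 8 = -1.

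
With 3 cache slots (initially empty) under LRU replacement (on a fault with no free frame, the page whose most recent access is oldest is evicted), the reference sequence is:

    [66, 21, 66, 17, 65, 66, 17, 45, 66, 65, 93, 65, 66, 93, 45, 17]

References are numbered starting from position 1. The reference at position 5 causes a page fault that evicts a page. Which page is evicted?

21

pos 1: 66 -> fault, frames [66]
pos 2: 21 -> fault, frames [66, 21]
pos 3: 66 -> hit
pos 4: 17 -> fault, frames [21, 66, 17]
pos 5: 65 -> fault, evict 21, frames [66, 17, 65]
At position 5, page 21 is evicted.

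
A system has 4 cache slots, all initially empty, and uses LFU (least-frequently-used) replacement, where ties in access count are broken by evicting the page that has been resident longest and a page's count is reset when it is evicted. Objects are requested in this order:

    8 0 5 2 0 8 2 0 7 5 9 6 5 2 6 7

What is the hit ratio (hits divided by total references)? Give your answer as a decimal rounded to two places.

8: miss, frames (8)
0: miss, frames (8 0)
5: miss, frames (8 0 5)
2: miss, frames (8 0 5 2)
0: hit
8: hit
2: hit
0: hit
7: miss, evict 5, frames (8 0 2 7)
5: miss, evict 7, frames (8 0 2 5)
9: miss, evict 5, frames (8 0 2 9)
6: miss, evict 9, frames (8 0 2 6)
5: miss, evict 6, frames (8 0 2 5)
2: hit
6: miss, evict 5, frames (8 0 2 6)
7: miss, evict 6, frames (8 0 2 7)
Hits: 5 of 16 references → 5/16 = 0.3125.

0.31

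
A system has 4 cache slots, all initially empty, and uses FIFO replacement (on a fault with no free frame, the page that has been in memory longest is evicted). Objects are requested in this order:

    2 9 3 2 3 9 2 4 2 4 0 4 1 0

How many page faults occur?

2 -> fault, frames (2)
9 -> fault, frames (2 9)
3 -> fault, frames (2 9 3)
2 -> hit
3 -> hit
9 -> hit
2 -> hit
4 -> fault, frames (2 9 3 4)
2 -> hit
4 -> hit
0 -> fault, evict 2, frames (9 3 4 0)
4 -> hit
1 -> fault, evict 9, frames (3 4 0 1)
0 -> hit
Page faults: 6.

6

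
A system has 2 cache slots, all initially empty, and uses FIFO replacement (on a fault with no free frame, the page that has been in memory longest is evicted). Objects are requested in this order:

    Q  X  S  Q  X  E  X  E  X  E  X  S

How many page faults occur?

Q: miss, frames [Q]
X: miss, frames [Q, X]
S: miss, evict Q, frames [X, S]
Q: miss, evict X, frames [S, Q]
X: miss, evict S, frames [Q, X]
E: miss, evict Q, frames [X, E]
X: hit
E: hit
X: hit
E: hit
X: hit
S: miss, evict X, frames [E, S]
Page faults: 7.

7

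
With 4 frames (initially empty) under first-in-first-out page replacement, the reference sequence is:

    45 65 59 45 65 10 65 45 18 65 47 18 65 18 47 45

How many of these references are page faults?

45: fault, frames [45]
65: fault, frames [45, 65]
59: fault, frames [45, 65, 59]
45: hit
65: hit
10: fault, frames [45, 65, 59, 10]
65: hit
45: hit
18: fault, evict 45, frames [65, 59, 10, 18]
65: hit
47: fault, evict 65, frames [59, 10, 18, 47]
18: hit
65: fault, evict 59, frames [10, 18, 47, 65]
18: hit
47: hit
45: fault, evict 10, frames [18, 47, 65, 45]
Page faults: 8.

8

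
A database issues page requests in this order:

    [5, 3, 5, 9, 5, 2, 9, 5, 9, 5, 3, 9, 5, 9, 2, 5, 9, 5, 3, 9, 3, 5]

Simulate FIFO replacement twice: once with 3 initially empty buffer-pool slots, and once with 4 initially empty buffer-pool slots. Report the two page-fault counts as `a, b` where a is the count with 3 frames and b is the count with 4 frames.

11, 4

3 frames: F F . F . F . F . . F F . . F F . . F F . . → 11 faults.
4 frames: F F . F . F . . . . . . . . . . . . . . . . → 4 faults.
4 < 11: adding a frame reduced faults, as is typical.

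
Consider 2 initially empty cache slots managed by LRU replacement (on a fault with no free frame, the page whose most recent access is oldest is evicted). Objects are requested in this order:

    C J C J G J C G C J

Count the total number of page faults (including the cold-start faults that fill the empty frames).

6

C -> miss, frames {C}
J -> miss, frames {C,J}
C -> hit
J -> hit
G -> miss, evict C, frames {J,G}
J -> hit
C -> miss, evict G, frames {J,C}
G -> miss, evict J, frames {C,G}
C -> hit
J -> miss, evict G, frames {C,J}
Page faults: 6.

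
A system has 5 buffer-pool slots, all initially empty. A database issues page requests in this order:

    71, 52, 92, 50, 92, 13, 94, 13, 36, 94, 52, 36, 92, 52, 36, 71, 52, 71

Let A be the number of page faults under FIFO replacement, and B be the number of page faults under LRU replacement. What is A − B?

1

Under FIFO: F F F F . F F . F . F . F . . F . . → 10 faults.
Under LRU: F F F F . F F . F . F . . . . F . . → 9 faults.
A − B = 10 − 9 = 1.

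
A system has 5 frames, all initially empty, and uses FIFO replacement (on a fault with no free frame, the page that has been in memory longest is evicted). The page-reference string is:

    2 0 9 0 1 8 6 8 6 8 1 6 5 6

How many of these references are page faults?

7

2 -> fault, frames [2]
0 -> fault, frames [2, 0]
9 -> fault, frames [2, 0, 9]
0 -> hit
1 -> fault, frames [2, 0, 9, 1]
8 -> fault, frames [2, 0, 9, 1, 8]
6 -> fault, evict 2, frames [0, 9, 1, 8, 6]
8 -> hit
6 -> hit
8 -> hit
1 -> hit
6 -> hit
5 -> fault, evict 0, frames [9, 1, 8, 6, 5]
6 -> hit
Page faults: 7.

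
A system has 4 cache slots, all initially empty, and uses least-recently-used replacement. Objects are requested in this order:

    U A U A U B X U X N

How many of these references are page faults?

5

U → fault, frames [U]
A → fault, frames [U, A]
U → hit
A → hit
U → hit
B → fault, frames [A, U, B]
X → fault, frames [A, U, B, X]
U → hit
X → hit
N → fault, evict A, frames [B, U, X, N]
Page faults: 5.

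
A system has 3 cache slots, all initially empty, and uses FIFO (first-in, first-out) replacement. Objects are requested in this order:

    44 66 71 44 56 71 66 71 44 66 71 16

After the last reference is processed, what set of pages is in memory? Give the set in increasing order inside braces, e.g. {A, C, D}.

{16, 66, 71}

44 -> fault, frames (44)
66 -> fault, frames (44 66)
71 -> fault, frames (44 66 71)
44 -> hit
56 -> fault, evict 44, frames (66 71 56)
71 -> hit
66 -> hit
71 -> hit
44 -> fault, evict 66, frames (71 56 44)
66 -> fault, evict 71, frames (56 44 66)
71 -> fault, evict 56, frames (44 66 71)
16 -> fault, evict 44, frames (66 71 16)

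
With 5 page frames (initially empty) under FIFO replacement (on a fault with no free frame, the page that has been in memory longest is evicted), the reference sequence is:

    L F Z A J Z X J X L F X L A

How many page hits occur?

6

L -> miss, frames (L)
F -> miss, frames (L F)
Z -> miss, frames (L F Z)
A -> miss, frames (L F Z A)
J -> miss, frames (L F Z A J)
Z -> hit
X -> miss, evict L, frames (F Z A J X)
J -> hit
X -> hit
L -> miss, evict F, frames (Z A J X L)
F -> miss, evict Z, frames (A J X L F)
X -> hit
L -> hit
A -> hit
Hits: 6.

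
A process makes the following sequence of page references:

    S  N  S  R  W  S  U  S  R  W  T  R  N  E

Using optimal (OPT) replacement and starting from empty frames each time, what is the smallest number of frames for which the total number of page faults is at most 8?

4

f=1: 14 faults
f=2: 10 faults
f=3: 9 faults
f=4: 8 faults
f=5: 7 faults
f=6: 7 faults
f=7: 7 faults
Smallest f with faults ≤ 8 is 4.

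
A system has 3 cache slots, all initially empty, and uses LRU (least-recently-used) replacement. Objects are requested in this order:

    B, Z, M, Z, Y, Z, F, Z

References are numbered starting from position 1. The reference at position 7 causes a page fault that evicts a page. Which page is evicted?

pos 1: B -> miss, frames [B]
pos 2: Z -> miss, frames [B, Z]
pos 3: M -> miss, frames [B, Z, M]
pos 4: Z -> hit
pos 5: Y -> miss, evict B, frames [M, Z, Y]
pos 6: Z -> hit
pos 7: F -> miss, evict M, frames [Y, Z, F]
At position 7, page M is evicted.

M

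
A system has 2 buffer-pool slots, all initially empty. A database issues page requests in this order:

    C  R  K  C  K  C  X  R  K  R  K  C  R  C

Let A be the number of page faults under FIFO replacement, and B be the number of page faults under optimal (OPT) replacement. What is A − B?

Under FIFO: F F F F . . F F F . . F F . → 9 faults.
Under OPT: F F F . . . F F . . . F . . → 6 faults.
A − B = 9 − 6 = 3.

3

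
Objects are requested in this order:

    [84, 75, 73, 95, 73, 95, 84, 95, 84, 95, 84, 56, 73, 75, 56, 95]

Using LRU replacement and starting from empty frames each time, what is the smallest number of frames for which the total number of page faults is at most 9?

f=1: 16 faults
f=2: 10 faults
f=3: 9 faults
f=4: 7 faults
f=5: 5 faults
Smallest f with faults ≤ 9 is 3.

3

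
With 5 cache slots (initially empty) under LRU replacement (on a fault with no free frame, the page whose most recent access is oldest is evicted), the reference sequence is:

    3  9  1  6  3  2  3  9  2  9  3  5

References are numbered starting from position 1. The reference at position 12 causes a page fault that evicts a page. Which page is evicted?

1

pos 1: 3 -> miss, frames (3)
pos 2: 9 -> miss, frames (3 9)
pos 3: 1 -> miss, frames (3 9 1)
pos 4: 6 -> miss, frames (3 9 1 6)
pos 5: 3 -> hit
pos 6: 2 -> miss, frames (9 1 6 3 2)
pos 7: 3 -> hit
pos 8: 9 -> hit
pos 9: 2 -> hit
pos 10: 9 -> hit
pos 11: 3 -> hit
pos 12: 5 -> miss, evict 1, frames (6 2 9 3 5)
At position 12, page 1 is evicted.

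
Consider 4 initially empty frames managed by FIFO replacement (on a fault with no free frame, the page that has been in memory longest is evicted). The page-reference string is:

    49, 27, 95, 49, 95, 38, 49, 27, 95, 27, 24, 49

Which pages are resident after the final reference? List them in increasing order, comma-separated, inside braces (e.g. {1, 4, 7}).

{24, 38, 49, 95}

49 → miss, frames [49]
27 → miss, frames [49, 27]
95 → miss, frames [49, 27, 95]
49 → hit
95 → hit
38 → miss, frames [49, 27, 95, 38]
49 → hit
27 → hit
95 → hit
27 → hit
24 → miss, evict 49, frames [27, 95, 38, 24]
49 → miss, evict 27, frames [95, 38, 24, 49]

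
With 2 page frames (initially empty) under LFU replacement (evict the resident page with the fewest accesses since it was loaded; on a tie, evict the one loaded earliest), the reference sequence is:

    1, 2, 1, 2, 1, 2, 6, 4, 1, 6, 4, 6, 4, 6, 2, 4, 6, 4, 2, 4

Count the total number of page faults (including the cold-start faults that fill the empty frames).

13

1 → fault, frames [1]
2 → fault, frames [1, 2]
1 → hit
2 → hit
1 → hit
2 → hit
6 → fault, evict 1, frames [2, 6]
4 → fault, evict 6, frames [2, 4]
1 → fault, evict 4, frames [2, 1]
6 → fault, evict 1, frames [2, 6]
4 → fault, evict 6, frames [2, 4]
6 → fault, evict 4, frames [2, 6]
4 → fault, evict 6, frames [2, 4]
6 → fault, evict 4, frames [2, 6]
2 → hit
4 → fault, evict 6, frames [2, 4]
6 → fault, evict 4, frames [2, 6]
4 → fault, evict 6, frames [2, 4]
2 → hit
4 → hit
Page faults: 13.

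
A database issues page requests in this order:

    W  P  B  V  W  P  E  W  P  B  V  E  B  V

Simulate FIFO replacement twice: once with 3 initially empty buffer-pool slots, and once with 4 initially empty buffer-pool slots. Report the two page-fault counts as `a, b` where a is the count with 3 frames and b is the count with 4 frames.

9, 10

3 frames: F F F F F F F . . F F . . . → 9 faults.
4 frames: F F F F . . F F F F F F . . → 10 faults.
10 > 9: adding a frame increased faults — Belady's anomaly.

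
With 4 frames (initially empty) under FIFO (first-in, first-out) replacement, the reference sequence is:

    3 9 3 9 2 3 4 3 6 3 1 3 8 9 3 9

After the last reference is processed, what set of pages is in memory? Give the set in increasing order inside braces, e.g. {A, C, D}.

{1, 3, 8, 9}

3 -> fault, frames [3]
9 -> fault, frames [3, 9]
3 -> hit
9 -> hit
2 -> fault, frames [3, 9, 2]
3 -> hit
4 -> fault, frames [3, 9, 2, 4]
3 -> hit
6 -> fault, evict 3, frames [9, 2, 4, 6]
3 -> fault, evict 9, frames [2, 4, 6, 3]
1 -> fault, evict 2, frames [4, 6, 3, 1]
3 -> hit
8 -> fault, evict 4, frames [6, 3, 1, 8]
9 -> fault, evict 6, frames [3, 1, 8, 9]
3 -> hit
9 -> hit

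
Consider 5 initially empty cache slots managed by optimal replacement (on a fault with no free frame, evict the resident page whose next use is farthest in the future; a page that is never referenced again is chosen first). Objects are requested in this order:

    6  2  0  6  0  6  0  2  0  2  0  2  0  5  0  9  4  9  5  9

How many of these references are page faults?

6

6 → fault, frames (6)
2 → fault, frames (6 2)
0 → fault, frames (6 2 0)
6 → hit
0 → hit
6 → hit
0 → hit
2 → hit
0 → hit
2 → hit
0 → hit
2 → hit
0 → hit
5 → fault, frames (6 2 0 5)
0 → hit
9 → fault, frames (6 2 0 5 9)
4 → fault, evict 0, frames (6 2 5 9 4)
9 → hit
5 → hit
9 → hit
Page faults: 6.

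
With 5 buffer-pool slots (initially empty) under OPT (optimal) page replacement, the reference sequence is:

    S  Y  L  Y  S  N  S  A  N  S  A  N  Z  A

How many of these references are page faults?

S → fault, frames (S)
Y → fault, frames (S Y)
L → fault, frames (S Y L)
Y → hit
S → hit
N → fault, frames (S Y L N)
S → hit
A → fault, frames (S Y L N A)
N → hit
S → hit
A → hit
N → hit
Z → fault, evict N, frames (S Y L A Z)
A → hit
Page faults: 6.

6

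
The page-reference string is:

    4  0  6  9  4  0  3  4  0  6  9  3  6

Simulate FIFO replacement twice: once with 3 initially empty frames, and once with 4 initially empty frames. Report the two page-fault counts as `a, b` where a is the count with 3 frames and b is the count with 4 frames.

9, 10

3 frames: F F F F F F F . . F F . . → 9 faults.
4 frames: F F F F . . F F F F F F . → 10 faults.
10 > 9: adding a frame increased faults — Belady's anomaly.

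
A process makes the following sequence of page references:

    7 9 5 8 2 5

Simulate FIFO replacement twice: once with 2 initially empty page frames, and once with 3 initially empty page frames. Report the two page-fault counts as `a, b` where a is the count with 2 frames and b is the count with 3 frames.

2 frames: F F F F F F → 6 faults.
3 frames: F F F F F . → 5 faults.
5 < 6: adding a frame reduced faults, as is typical.

6, 5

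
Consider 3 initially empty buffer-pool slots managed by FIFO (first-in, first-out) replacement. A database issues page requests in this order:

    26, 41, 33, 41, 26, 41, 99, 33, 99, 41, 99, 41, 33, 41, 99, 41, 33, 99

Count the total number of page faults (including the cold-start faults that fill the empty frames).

26: fault, frames {26}
41: fault, frames {26,41}
33: fault, frames {26,41,33}
41: hit
26: hit
41: hit
99: fault, evict 26, frames {41,33,99}
33: hit
99: hit
41: hit
99: hit
41: hit
33: hit
41: hit
99: hit
41: hit
33: hit
99: hit
Page faults: 4.

4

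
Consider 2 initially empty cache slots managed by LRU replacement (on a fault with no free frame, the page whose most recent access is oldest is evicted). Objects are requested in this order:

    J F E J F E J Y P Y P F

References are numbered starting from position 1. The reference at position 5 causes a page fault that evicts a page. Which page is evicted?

pos 1: J → fault, frames {J}
pos 2: F → fault, frames {J,F}
pos 3: E → fault, evict J, frames {F,E}
pos 4: J → fault, evict F, frames {E,J}
pos 5: F → fault, evict E, frames {J,F}
At position 5, page E is evicted.

E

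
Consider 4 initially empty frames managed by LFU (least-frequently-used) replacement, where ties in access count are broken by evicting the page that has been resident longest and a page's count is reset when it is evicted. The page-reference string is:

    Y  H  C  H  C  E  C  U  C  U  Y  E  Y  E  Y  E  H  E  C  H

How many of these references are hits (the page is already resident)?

Y -> fault, frames [Y]
H -> fault, frames [Y, H]
C -> fault, frames [Y, H, C]
H -> hit
C -> hit
E -> fault, frames [Y, H, C, E]
C -> hit
U -> fault, evict Y, frames [H, C, E, U]
C -> hit
U -> hit
Y -> fault, evict E, frames [H, C, U, Y]
E -> fault, evict Y, frames [H, C, U, E]
Y -> fault, evict E, frames [H, C, U, Y]
E -> fault, evict Y, frames [H, C, U, E]
Y -> fault, evict E, frames [H, C, U, Y]
E -> fault, evict Y, frames [H, C, U, E]
H -> hit
E -> hit
C -> hit
H -> hit
Hits: 9.

9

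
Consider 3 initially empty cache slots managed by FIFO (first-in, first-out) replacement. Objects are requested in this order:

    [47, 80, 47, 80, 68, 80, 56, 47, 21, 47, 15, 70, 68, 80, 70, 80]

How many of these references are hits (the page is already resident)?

6

47: fault, frames {47}
80: fault, frames {47,80}
47: hit
80: hit
68: fault, frames {47,80,68}
80: hit
56: fault, evict 47, frames {80,68,56}
47: fault, evict 80, frames {68,56,47}
21: fault, evict 68, frames {56,47,21}
47: hit
15: fault, evict 56, frames {47,21,15}
70: fault, evict 47, frames {21,15,70}
68: fault, evict 21, frames {15,70,68}
80: fault, evict 15, frames {70,68,80}
70: hit
80: hit
Hits: 6.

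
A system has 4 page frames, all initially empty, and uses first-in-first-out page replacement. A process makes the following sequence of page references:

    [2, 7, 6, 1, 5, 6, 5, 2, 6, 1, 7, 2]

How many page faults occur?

2: miss, frames (2)
7: miss, frames (2 7)
6: miss, frames (2 7 6)
1: miss, frames (2 7 6 1)
5: miss, evict 2, frames (7 6 1 5)
6: hit
5: hit
2: miss, evict 7, frames (6 1 5 2)
6: hit
1: hit
7: miss, evict 6, frames (1 5 2 7)
2: hit
Page faults: 7.

7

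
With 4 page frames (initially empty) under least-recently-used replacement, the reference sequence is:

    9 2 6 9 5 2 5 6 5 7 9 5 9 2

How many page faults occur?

7

9 -> miss, frames {9}
2 -> miss, frames {9,2}
6 -> miss, frames {9,2,6}
9 -> hit
5 -> miss, frames {2,6,9,5}
2 -> hit
5 -> hit
6 -> hit
5 -> hit
7 -> miss, evict 9, frames {2,6,5,7}
9 -> miss, evict 2, frames {6,5,7,9}
5 -> hit
9 -> hit
2 -> miss, evict 6, frames {7,5,9,2}
Page faults: 7.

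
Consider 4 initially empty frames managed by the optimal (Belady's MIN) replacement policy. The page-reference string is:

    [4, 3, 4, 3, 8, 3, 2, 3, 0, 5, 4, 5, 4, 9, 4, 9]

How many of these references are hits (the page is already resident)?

4: miss, frames {4}
3: miss, frames {4,3}
4: hit
3: hit
8: miss, frames {4,3,8}
3: hit
2: miss, frames {4,3,8,2}
3: hit
0: miss, evict 2, frames {4,3,8,0}
5: miss, evict 0, frames {4,3,8,5}
4: hit
5: hit
4: hit
9: miss, evict 5, frames {4,3,8,9}
4: hit
9: hit
Hits: 9.

9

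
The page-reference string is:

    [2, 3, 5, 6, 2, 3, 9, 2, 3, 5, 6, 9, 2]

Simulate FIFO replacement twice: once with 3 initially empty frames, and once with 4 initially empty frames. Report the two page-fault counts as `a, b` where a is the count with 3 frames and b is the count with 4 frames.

10, 11

3 frames: F F F F F F F . . F F . F → 10 faults.
4 frames: F F F F . . F F F F F F F → 11 faults.
11 > 10: adding a frame increased faults — Belady's anomaly.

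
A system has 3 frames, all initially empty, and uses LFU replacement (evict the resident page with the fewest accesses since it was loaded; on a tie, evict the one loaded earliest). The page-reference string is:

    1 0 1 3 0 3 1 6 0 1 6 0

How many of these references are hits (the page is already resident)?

1 → fault, frames {1}
0 → fault, frames {1,0}
1 → hit
3 → fault, frames {1,0,3}
0 → hit
3 → hit
1 → hit
6 → fault, evict 0, frames {1,3,6}
0 → fault, evict 6, frames {1,3,0}
1 → hit
6 → fault, evict 0, frames {1,3,6}
0 → fault, evict 6, frames {1,3,0}
Hits: 5.

5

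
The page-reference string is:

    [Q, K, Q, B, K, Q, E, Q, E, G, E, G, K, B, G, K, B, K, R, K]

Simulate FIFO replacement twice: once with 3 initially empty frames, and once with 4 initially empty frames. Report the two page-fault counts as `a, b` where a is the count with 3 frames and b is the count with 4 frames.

3 frames: F F . F . . F F . F . . F F . . . . F . → 9 faults.
4 frames: F F . F . . F . . F . . . . . . . . F F → 7 faults.
7 < 9: adding a frame reduced faults, as is typical.

9, 7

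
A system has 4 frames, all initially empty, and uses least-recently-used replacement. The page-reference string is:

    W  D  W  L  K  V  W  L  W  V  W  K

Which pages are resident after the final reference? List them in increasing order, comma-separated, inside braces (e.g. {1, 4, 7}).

{K, L, V, W}

W: miss, frames {W}
D: miss, frames {W,D}
W: hit
L: miss, frames {D,W,L}
K: miss, frames {D,W,L,K}
V: miss, evict D, frames {W,L,K,V}
W: hit
L: hit
W: hit
V: hit
W: hit
K: hit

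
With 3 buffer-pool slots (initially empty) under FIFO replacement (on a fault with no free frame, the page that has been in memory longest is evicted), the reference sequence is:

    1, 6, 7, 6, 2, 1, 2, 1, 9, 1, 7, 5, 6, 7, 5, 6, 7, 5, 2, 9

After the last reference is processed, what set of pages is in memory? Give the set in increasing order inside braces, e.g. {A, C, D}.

{2, 6, 9}

1: fault, frames [1]
6: fault, frames [1, 6]
7: fault, frames [1, 6, 7]
6: hit
2: fault, evict 1, frames [6, 7, 2]
1: fault, evict 6, frames [7, 2, 1]
2: hit
1: hit
9: fault, evict 7, frames [2, 1, 9]
1: hit
7: fault, evict 2, frames [1, 9, 7]
5: fault, evict 1, frames [9, 7, 5]
6: fault, evict 9, frames [7, 5, 6]
7: hit
5: hit
6: hit
7: hit
5: hit
2: fault, evict 7, frames [5, 6, 2]
9: fault, evict 5, frames [6, 2, 9]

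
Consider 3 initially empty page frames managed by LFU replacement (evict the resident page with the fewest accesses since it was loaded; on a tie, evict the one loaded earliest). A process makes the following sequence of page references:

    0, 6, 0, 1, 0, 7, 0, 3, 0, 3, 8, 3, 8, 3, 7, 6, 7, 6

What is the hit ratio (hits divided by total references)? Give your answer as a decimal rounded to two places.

0 -> miss, frames [0]
6 -> miss, frames [0, 6]
0 -> hit
1 -> miss, frames [0, 6, 1]
0 -> hit
7 -> miss, evict 6, frames [0, 1, 7]
0 -> hit
3 -> miss, evict 1, frames [0, 7, 3]
0 -> hit
3 -> hit
8 -> miss, evict 7, frames [0, 3, 8]
3 -> hit
8 -> hit
3 -> hit
7 -> miss, evict 8, frames [0, 3, 7]
6 -> miss, evict 7, frames [0, 3, 6]
7 -> miss, evict 6, frames [0, 3, 7]
6 -> miss, evict 7, frames [0, 3, 6]
Hits: 8 of 18 references → 8/18 = 0.4444.

0.44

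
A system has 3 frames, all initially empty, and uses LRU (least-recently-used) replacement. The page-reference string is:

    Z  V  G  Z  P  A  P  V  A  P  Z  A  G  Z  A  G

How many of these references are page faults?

8

Z → fault, frames (Z)
V → fault, frames (Z V)
G → fault, frames (Z V G)
Z → hit
P → fault, evict V, frames (G Z P)
A → fault, evict G, frames (Z P A)
P → hit
V → fault, evict Z, frames (A P V)
A → hit
P → hit
Z → fault, evict V, frames (A P Z)
A → hit
G → fault, evict P, frames (Z A G)
Z → hit
A → hit
G → hit
Page faults: 8.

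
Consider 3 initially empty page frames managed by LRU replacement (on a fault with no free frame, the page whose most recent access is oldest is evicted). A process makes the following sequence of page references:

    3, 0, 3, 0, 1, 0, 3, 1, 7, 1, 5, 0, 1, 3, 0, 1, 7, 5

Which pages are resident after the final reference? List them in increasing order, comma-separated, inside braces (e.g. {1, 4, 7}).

{1, 5, 7}

3 -> fault, frames {3}
0 -> fault, frames {3,0}
3 -> hit
0 -> hit
1 -> fault, frames {3,0,1}
0 -> hit
3 -> hit
1 -> hit
7 -> fault, evict 0, frames {3,1,7}
1 -> hit
5 -> fault, evict 3, frames {7,1,5}
0 -> fault, evict 7, frames {1,5,0}
1 -> hit
3 -> fault, evict 5, frames {0,1,3}
0 -> hit
1 -> hit
7 -> fault, evict 3, frames {0,1,7}
5 -> fault, evict 0, frames {1,7,5}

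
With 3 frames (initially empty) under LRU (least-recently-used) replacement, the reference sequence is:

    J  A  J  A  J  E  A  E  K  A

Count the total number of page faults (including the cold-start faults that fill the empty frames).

4

J -> miss, frames (J)
A -> miss, frames (J A)
J -> hit
A -> hit
J -> hit
E -> miss, frames (A J E)
A -> hit
E -> hit
K -> miss, evict J, frames (A E K)
A -> hit
Page faults: 4.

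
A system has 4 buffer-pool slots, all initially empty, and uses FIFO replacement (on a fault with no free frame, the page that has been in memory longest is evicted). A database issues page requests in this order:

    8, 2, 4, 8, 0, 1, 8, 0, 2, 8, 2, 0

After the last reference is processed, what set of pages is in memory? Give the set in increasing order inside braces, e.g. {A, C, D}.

8: miss, frames {8}
2: miss, frames {8,2}
4: miss, frames {8,2,4}
8: hit
0: miss, frames {8,2,4,0}
1: miss, evict 8, frames {2,4,0,1}
8: miss, evict 2, frames {4,0,1,8}
0: hit
2: miss, evict 4, frames {0,1,8,2}
8: hit
2: hit
0: hit

{0, 1, 2, 8}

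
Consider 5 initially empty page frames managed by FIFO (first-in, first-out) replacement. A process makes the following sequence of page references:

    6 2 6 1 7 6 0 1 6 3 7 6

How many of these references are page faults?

6 -> miss, frames [6]
2 -> miss, frames [6, 2]
6 -> hit
1 -> miss, frames [6, 2, 1]
7 -> miss, frames [6, 2, 1, 7]
6 -> hit
0 -> miss, frames [6, 2, 1, 7, 0]
1 -> hit
6 -> hit
3 -> miss, evict 6, frames [2, 1, 7, 0, 3]
7 -> hit
6 -> miss, evict 2, frames [1, 7, 0, 3, 6]
Page faults: 7.

7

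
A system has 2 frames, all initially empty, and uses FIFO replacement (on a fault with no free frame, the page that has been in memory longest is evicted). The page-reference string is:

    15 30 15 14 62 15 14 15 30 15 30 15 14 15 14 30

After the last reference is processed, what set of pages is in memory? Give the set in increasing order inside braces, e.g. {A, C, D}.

15 -> fault, frames {15}
30 -> fault, frames {15,30}
15 -> hit
14 -> fault, evict 15, frames {30,14}
62 -> fault, evict 30, frames {14,62}
15 -> fault, evict 14, frames {62,15}
14 -> fault, evict 62, frames {15,14}
15 -> hit
30 -> fault, evict 15, frames {14,30}
15 -> fault, evict 14, frames {30,15}
30 -> hit
15 -> hit
14 -> fault, evict 30, frames {15,14}
15 -> hit
14 -> hit
30 -> fault, evict 15, frames {14,30}

{14, 30}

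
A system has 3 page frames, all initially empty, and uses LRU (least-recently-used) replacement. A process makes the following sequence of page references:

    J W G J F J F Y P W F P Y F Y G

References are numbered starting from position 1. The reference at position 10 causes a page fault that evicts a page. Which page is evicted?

F

pos 1: J -> miss, frames [J]
pos 2: W -> miss, frames [J, W]
pos 3: G -> miss, frames [J, W, G]
pos 4: J -> hit
pos 5: F -> miss, evict W, frames [G, J, F]
pos 6: J -> hit
pos 7: F -> hit
pos 8: Y -> miss, evict G, frames [J, F, Y]
pos 9: P -> miss, evict J, frames [F, Y, P]
pos 10: W -> miss, evict F, frames [Y, P, W]
At position 10, page F is evicted.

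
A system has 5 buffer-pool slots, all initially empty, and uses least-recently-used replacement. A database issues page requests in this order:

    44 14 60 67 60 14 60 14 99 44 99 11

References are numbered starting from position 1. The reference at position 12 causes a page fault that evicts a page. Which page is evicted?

pos 1: 44: miss, frames [44]
pos 2: 14: miss, frames [44, 14]
pos 3: 60: miss, frames [44, 14, 60]
pos 4: 67: miss, frames [44, 14, 60, 67]
pos 5: 60: hit
pos 6: 14: hit
pos 7: 60: hit
pos 8: 14: hit
pos 9: 99: miss, frames [44, 67, 60, 14, 99]
pos 10: 44: hit
pos 11: 99: hit
pos 12: 11: miss, evict 67, frames [60, 14, 44, 99, 11]
At position 12, page 67 is evicted.

67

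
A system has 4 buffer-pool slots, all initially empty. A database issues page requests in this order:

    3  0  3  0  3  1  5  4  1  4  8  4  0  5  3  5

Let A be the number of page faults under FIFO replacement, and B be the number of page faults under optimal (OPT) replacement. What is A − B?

2

Under FIFO: F F . . . F F F . . F . F . F F → 9 faults.
Under OPT: F F . . . F F F . . F . . . F . → 7 faults.
A − B = 9 − 7 = 2.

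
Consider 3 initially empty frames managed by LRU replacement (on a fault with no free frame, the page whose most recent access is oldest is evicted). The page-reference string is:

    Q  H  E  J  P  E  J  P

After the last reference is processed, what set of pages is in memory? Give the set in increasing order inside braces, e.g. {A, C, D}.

{E, J, P}

Q → fault, frames [Q]
H → fault, frames [Q, H]
E → fault, frames [Q, H, E]
J → fault, evict Q, frames [H, E, J]
P → fault, evict H, frames [E, J, P]
E → hit
J → hit
P → hit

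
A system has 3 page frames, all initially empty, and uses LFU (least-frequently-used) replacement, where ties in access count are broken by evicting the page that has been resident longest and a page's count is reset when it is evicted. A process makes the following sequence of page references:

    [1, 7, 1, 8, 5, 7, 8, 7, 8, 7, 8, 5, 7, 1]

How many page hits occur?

1 → miss, frames {1}
7 → miss, frames {1,7}
1 → hit
8 → miss, frames {1,7,8}
5 → miss, evict 7, frames {1,8,5}
7 → miss, evict 8, frames {1,5,7}
8 → miss, evict 5, frames {1,7,8}
7 → hit
8 → hit
7 → hit
8 → hit
5 → miss, evict 1, frames {7,8,5}
7 → hit
1 → miss, evict 5, frames {7,8,1}
Hits: 6.

6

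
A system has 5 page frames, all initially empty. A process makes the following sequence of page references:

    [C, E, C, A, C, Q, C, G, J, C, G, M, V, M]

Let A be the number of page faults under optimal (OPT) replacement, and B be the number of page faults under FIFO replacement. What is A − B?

Under OPT: F F . F . F . F F . . F F . → 8 faults.
Under FIFO: F F . F . F . F F F . F F . → 9 faults.
A − B = 8 − 9 = -1.

-1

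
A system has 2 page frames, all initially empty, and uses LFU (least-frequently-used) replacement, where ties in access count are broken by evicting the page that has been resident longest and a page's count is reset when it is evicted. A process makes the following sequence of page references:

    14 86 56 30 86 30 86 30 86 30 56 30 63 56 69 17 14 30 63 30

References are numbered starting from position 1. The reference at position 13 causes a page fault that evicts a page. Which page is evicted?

pos 1: 14: fault, frames (14)
pos 2: 86: fault, frames (14 86)
pos 3: 56: fault, evict 14, frames (86 56)
pos 4: 30: fault, evict 86, frames (56 30)
pos 5: 86: fault, evict 56, frames (30 86)
pos 6: 30: hit
pos 7: 86: hit
pos 8: 30: hit
pos 9: 86: hit
pos 10: 30: hit
pos 11: 56: fault, evict 86, frames (30 56)
pos 12: 30: hit
pos 13: 63: fault, evict 56, frames (30 63)
At position 13, page 56 is evicted.

56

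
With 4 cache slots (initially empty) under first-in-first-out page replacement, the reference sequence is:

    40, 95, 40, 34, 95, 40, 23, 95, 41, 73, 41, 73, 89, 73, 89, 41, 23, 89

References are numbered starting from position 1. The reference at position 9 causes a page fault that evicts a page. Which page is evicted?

40

pos 1: 40: miss, frames [40]
pos 2: 95: miss, frames [40, 95]
pos 3: 40: hit
pos 4: 34: miss, frames [40, 95, 34]
pos 5: 95: hit
pos 6: 40: hit
pos 7: 23: miss, frames [40, 95, 34, 23]
pos 8: 95: hit
pos 9: 41: miss, evict 40, frames [95, 34, 23, 41]
At position 9, page 40 is evicted.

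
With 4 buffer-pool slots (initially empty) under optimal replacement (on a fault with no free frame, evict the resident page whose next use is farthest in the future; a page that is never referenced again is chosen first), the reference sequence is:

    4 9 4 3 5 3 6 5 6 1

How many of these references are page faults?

6

4 -> miss, frames (4)
9 -> miss, frames (4 9)
4 -> hit
3 -> miss, frames (4 9 3)
5 -> miss, frames (4 9 3 5)
3 -> hit
6 -> miss, evict 3, frames (4 9 5 6)
5 -> hit
6 -> hit
1 -> miss, evict 6, frames (4 9 5 1)
Page faults: 6.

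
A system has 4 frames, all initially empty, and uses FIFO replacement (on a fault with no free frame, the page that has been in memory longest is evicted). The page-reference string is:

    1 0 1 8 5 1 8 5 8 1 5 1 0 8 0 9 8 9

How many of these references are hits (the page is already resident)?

13

1 -> fault, frames (1)
0 -> fault, frames (1 0)
1 -> hit
8 -> fault, frames (1 0 8)
5 -> fault, frames (1 0 8 5)
1 -> hit
8 -> hit
5 -> hit
8 -> hit
1 -> hit
5 -> hit
1 -> hit
0 -> hit
8 -> hit
0 -> hit
9 -> fault, evict 1, frames (0 8 5 9)
8 -> hit
9 -> hit
Hits: 13.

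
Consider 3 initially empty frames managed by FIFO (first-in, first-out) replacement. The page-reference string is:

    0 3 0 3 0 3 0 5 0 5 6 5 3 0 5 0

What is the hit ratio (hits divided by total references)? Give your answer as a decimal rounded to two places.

0.69

0 → miss, frames [0]
3 → miss, frames [0, 3]
0 → hit
3 → hit
0 → hit
3 → hit
0 → hit
5 → miss, frames [0, 3, 5]
0 → hit
5 → hit
6 → miss, evict 0, frames [3, 5, 6]
5 → hit
3 → hit
0 → miss, evict 3, frames [5, 6, 0]
5 → hit
0 → hit
Hits: 11 of 16 references → 11/16 = 0.6875.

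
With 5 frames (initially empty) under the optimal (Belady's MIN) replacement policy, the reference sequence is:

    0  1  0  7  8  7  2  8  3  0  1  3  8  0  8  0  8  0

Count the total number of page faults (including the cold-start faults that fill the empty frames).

6

0: fault, frames (0)
1: fault, frames (0 1)
0: hit
7: fault, frames (0 1 7)
8: fault, frames (0 1 7 8)
7: hit
2: fault, frames (0 1 7 8 2)
8: hit
3: fault, evict 2, frames (0 1 7 8 3)
0: hit
1: hit
3: hit
8: hit
0: hit
8: hit
0: hit
8: hit
0: hit
Page faults: 6.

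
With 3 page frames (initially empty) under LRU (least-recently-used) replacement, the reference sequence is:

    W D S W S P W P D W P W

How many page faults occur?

5

W: miss, frames (W)
D: miss, frames (W D)
S: miss, frames (W D S)
W: hit
S: hit
P: miss, evict D, frames (W S P)
W: hit
P: hit
D: miss, evict S, frames (W P D)
W: hit
P: hit
W: hit
Page faults: 5.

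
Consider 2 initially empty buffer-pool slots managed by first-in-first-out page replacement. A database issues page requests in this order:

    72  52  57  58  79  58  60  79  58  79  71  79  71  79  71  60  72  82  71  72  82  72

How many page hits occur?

72 -> miss, frames {72}
52 -> miss, frames {72,52}
57 -> miss, evict 72, frames {52,57}
58 -> miss, evict 52, frames {57,58}
79 -> miss, evict 57, frames {58,79}
58 -> hit
60 -> miss, evict 58, frames {79,60}
79 -> hit
58 -> miss, evict 79, frames {60,58}
79 -> miss, evict 60, frames {58,79}
71 -> miss, evict 58, frames {79,71}
79 -> hit
71 -> hit
79 -> hit
71 -> hit
60 -> miss, evict 79, frames {71,60}
72 -> miss, evict 71, frames {60,72}
82 -> miss, evict 60, frames {72,82}
71 -> miss, evict 72, frames {82,71}
72 -> miss, evict 82, frames {71,72}
82 -> miss, evict 71, frames {72,82}
72 -> hit
Hits: 7.

7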